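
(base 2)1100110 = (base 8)146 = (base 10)102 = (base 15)6c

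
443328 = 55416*8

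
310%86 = 52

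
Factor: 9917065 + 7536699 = 2^2*17^1*223^1*1151^1 = 17453764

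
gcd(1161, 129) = 129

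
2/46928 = 1/23464 ≈ 0.0000426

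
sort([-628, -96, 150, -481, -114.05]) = [-628, -481, -114.05, -96, 150]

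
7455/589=12 + 387/589≈12.66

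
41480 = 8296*5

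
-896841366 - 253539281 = -1150380647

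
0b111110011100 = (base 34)3fi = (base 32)3ss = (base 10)3996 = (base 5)111441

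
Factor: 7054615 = 5^1 * 1410923^1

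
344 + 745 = 1089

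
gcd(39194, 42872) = 2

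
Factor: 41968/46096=61^1*67^(-1)=61/67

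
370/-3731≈-0.0992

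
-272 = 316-588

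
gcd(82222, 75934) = 2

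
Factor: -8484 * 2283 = -1 * 2^2 * 3^2 * 7^1 * 101^1 * 761^1 = -19368972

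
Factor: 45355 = 5^1 * 47^1 * 193^1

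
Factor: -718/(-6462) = 3^(-2) = 1/9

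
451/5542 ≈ 0.0814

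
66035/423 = 156 + 1/9 ≈ 156.11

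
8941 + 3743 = 12684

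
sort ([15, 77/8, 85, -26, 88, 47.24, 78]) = [-26, 77/8, 15, 47.24, 78, 85, 88]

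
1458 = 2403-945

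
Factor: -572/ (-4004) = 7^ (-1) = 1/7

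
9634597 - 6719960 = 2914637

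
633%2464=633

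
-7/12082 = -1/1726 ≈ -0.000579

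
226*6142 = 1388092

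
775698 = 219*3542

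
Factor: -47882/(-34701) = 2^1*3^(-1)*43^(-1)*89^1 = 178/129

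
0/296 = 0 = 0.00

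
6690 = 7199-509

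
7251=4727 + 2524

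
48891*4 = 195564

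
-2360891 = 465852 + -2826743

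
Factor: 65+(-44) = 3^1*7^1 = 21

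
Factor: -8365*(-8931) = 3^1*5^1*7^1*13^1*229^1*239^1 = 74707815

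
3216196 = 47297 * 68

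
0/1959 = 0 = 0.00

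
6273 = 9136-2863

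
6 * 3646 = 21876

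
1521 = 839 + 682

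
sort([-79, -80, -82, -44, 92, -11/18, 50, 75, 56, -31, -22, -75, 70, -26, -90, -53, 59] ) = [-90, -82, -80, -79, -75, -53, -44, -31, -26, -22, -11/18, 50, 56, 59, 70, 75, 92] 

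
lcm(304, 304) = 304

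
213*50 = 10650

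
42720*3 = 128160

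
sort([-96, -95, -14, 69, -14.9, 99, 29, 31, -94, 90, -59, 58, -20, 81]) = [-96, -95, -94, -59, -20, -14.9, -14, 29, 31, 58, 69, 81, 90, 99]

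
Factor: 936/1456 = 2^(-1) * 3^2 * 7^(-1) = 9/14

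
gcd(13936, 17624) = 8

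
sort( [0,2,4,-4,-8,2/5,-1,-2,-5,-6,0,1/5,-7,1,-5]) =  [-8,-7,-6,-5,-5,-4,-2,-1,0,0,1/5,2/5,1,2,4]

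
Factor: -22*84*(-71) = 2^3*3^1*7^1*11^1*71^1 = 131208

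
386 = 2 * 193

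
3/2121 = 1/707 ≈ 0.00141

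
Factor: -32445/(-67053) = 3^1*5^1*31^(-1) = 15/31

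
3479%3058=421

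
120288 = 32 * 3759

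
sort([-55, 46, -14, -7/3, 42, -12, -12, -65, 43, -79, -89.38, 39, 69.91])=[-89.38, -79, -65, -55, -14, -12, -12, -7/3, 39, 42, 43, 46, 69.91]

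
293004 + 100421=393425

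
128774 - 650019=-521245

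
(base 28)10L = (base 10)805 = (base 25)175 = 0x325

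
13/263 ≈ 0.0494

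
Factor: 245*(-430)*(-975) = 2^1*3^1*5^4*7^2*13^1*43^1 = 102716250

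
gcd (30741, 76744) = 1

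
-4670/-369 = 12 + 242/369 ≈ 12.66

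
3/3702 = 1/1234 ≈ 0.000810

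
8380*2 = 16760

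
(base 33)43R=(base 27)640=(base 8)10602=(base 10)4482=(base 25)747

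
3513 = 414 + 3099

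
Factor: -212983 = -1*373^1*571^1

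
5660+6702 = 12362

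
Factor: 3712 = 2^7*29^1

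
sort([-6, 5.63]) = [-6, 5.63]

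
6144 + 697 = 6841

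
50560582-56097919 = -5537337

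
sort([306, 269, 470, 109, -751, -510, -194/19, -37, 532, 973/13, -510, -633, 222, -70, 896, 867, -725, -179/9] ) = [-751, -725, -633, -510, -510, -70, -37, -179/9, -194/19, 973/13, 109, 222, 269, 306, 470, 532, 867, 896] 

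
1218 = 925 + 293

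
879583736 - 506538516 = 373045220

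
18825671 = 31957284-13131613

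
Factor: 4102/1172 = 2^(-1)*7^1 = 7/2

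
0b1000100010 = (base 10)546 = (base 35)fl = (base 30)i6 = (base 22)12i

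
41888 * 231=9676128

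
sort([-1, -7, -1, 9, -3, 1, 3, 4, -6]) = [-7, -6, -3, -1, -1, 1, 3, 4, 9]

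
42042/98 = 429 = 429.00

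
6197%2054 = 35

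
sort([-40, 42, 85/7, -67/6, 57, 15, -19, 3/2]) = [-40, -19, -67/6, 3/2, 85/7, 15, 42, 57]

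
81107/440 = 184 + 147/440≈184.33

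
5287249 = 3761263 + 1525986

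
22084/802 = 11042/401 ≈ 27.54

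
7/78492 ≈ 0.0000892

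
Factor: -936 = -1 * 2^3 * 3^2 * 13^1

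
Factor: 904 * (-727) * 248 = -1 * 2^6 * 31^1 * 113^1 * 727^1 = -162987584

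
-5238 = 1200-6438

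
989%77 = 65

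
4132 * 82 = 338824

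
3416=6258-2842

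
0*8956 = 0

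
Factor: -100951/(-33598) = 2^(-1) * 107^(-1) * 643^1 = 643/214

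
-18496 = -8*2312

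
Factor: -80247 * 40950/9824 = -1 * 2^(-4) * 3^3 * 5^2 * 7^1 * 13^1 * 23^1 * 307^(-1) * 1163^1 = -1643057325/4912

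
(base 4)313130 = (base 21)80k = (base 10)3548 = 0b110111011100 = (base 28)4ek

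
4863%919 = 268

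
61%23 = 15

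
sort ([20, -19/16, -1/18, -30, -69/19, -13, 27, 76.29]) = [-30, -13, -69/19, -19/16, -1/18, 20, 27, 76.29]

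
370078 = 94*3937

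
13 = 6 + 7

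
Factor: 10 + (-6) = 2^2 = 4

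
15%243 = 15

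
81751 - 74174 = 7577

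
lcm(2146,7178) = 208162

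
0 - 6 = -6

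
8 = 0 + 8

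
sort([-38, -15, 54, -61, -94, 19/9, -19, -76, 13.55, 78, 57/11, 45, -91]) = [-94, -91, -76, -61, -38, -19, -15, 19/9, 57/11, 13.55, 45, 54, 78]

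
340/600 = 17/30 ≈ 0.567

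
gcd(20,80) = 20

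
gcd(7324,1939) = 1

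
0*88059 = 0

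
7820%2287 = 959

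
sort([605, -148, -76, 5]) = [-148, -76, 5, 605]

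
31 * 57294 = 1776114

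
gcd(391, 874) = 23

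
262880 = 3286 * 80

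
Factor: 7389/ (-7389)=-1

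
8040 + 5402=13442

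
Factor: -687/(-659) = 3^1*229^1*659^(-1)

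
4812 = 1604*3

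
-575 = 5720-6295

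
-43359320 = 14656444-58015764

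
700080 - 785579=-85499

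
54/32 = 27/16 ≈ 1.69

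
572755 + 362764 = 935519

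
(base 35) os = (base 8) 1544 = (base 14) 460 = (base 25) 19i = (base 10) 868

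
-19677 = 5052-24729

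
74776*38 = 2841488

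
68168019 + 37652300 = 105820319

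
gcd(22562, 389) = 389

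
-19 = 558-577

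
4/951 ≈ 0.00421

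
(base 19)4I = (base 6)234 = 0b1011110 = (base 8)136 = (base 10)94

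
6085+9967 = 16052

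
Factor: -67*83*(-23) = 23^1*67^1*83^1 = 127903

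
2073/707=2 + 659/707 ≈ 2.93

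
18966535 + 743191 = 19709726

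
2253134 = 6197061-3943927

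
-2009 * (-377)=757393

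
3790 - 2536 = 1254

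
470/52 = 235/26 ≈ 9.04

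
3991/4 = 997 + 3/4 = 997.75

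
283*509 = 144047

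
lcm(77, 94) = 7238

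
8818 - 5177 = 3641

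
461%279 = 182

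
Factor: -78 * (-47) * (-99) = -1 * 2^1 * 3^3 * 11^1 * 13^1 * 47^1 = -362934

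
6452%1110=902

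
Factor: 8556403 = 19^1*31^1*73^1*199^1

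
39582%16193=7196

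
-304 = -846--542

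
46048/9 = 5116 + 4/9 ≈ 5116.44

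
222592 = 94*2368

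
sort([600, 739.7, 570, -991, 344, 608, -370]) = [-991, -370, 344, 570, 600, 608, 739.7]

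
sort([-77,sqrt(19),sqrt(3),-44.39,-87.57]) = [-87.57,-77,-44.39,sqrt(3),sqrt(19)]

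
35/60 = 7/12 ≈ 0.583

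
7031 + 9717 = 16748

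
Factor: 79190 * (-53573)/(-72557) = 2^1 * 5^1 * 13^2 * 37^(-2) * 53^(-1) * 317^1 * 7919^1 = 4242445870/72557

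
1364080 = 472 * 2890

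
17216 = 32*538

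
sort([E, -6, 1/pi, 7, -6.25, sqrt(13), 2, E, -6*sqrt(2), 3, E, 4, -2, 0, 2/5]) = [-6*sqrt(2), -6.25, -6, -2, 0, 1/pi, 2/5, 2, E, E, E, 3, sqrt(13), 4, 7]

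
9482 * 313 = 2967866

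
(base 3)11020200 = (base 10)3096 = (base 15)db6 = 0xc18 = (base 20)7eg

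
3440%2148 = 1292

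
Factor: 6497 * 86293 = 73^1 * 89^1 * 86293^1 = 560645621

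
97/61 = 1+36/61 ≈ 1.59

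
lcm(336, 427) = 20496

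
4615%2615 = 2000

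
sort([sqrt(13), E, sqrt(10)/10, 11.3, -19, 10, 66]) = [-19, sqrt(10)/10, E, sqrt(13), 10, 11.3, 66]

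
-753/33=-22-9/11 ≈ -22.82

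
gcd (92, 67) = 1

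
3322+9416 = 12738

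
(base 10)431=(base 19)13d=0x1af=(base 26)gf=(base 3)120222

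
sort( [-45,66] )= [-45,66] 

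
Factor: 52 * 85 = 2^2 * 5^1 * 13^1 * 17^1 = 4420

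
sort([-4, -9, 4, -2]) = [-9, -4, -2, 4]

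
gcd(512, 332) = 4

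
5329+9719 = 15048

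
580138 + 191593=771731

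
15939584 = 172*92672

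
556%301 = 255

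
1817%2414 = 1817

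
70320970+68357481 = 138678451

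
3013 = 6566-3553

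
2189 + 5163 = 7352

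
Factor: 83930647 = 83930647^1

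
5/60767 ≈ 0.0000823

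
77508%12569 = 2094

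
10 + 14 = 24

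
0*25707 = 0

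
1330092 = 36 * 36947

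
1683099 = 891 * 1889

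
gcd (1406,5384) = 2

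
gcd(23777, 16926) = 403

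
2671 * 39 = 104169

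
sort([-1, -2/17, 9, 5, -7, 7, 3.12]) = [-7, -1, -2/17, 3.12, 5, 7, 9]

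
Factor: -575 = -1*5^2*23^1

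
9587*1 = 9587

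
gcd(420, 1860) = 60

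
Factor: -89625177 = -1 * 3^3 * 157^1 * 21143^1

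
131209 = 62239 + 68970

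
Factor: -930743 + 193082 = -1*3^1*131^1*1877^1 = -737661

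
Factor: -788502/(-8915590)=3^1 * 5^(-1) * 11^1 * 13^1 * 919^1 * 891559^(-1)=394251/4457795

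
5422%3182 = 2240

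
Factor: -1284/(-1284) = 1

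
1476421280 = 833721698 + 642699582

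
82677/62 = 1333 + 1/2 = 1333.50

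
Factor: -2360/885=-1 * 2^3 * 3^(-1)=-8/3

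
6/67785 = 2/22595 ≈ 0.0000885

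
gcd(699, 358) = 1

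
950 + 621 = 1571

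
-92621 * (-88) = 8150648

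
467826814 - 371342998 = 96483816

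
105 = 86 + 19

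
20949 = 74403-53454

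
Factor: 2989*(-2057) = -1*7^2*11^2*17^1*61^1 = -6148373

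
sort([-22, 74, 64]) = [-22, 64, 74]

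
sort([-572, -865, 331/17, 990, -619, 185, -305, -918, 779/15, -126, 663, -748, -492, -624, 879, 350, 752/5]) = [-918, -865, -748, -624, -619, -572, -492, -305, -126, 331/17, 779/15, 752/5, 185, 350, 663, 879, 990]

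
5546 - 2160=3386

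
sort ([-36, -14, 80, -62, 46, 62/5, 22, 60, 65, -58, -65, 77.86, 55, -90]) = [-90, -65, -62, -58, -36, -14, 62/5, 22, 46, 55, 60, 65, 77.86, 80]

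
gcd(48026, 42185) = 649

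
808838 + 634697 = 1443535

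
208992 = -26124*(-8)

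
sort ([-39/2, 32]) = [-39/2, 32]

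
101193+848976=950169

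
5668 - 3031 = 2637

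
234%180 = 54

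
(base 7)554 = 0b100011100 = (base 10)284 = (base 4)10130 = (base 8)434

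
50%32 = 18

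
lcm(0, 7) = 0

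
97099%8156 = 7383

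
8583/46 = 186 + 27/46 ≈ 186.59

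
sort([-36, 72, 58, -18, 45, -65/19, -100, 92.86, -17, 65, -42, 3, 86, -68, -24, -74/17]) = [-100, -68, -42, -36, -24, -18, -17, -74/17, -65/19, 3, 45, 58, 65, 72, 86, 92.86]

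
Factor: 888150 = 2^1*3^1*5^2*31^1*191^1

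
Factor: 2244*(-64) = -1*2^8*3^1*11^1*17^1 = -143616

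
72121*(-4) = -288484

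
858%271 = 45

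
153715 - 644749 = -491034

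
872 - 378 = 494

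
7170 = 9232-2062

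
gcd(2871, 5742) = 2871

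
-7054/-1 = 7054 = 7054.00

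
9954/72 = 553/4 = 138.25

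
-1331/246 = -5 - 101/246≈-5.41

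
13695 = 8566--5129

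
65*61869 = 4021485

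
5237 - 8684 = -3447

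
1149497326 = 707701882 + 441795444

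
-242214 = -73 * 3318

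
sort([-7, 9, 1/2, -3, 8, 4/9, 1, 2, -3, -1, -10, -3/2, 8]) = [-10, -7, -3, -3, -3/2, -1, 4/9, 1/2, 1, 2, 8, 8, 9]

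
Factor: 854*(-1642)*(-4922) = 2^3*7^1*23^1*61^1*107^1*821^1 = 6901963096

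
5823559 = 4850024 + 973535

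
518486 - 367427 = 151059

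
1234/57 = 21+37/57 ≈ 21.65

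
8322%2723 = 153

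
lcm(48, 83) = 3984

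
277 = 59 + 218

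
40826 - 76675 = -35849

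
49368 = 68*726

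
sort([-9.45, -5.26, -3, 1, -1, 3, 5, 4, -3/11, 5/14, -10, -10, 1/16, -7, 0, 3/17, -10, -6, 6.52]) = [-10, -10, -10, -9.45, -7, -6, -5.26, -3, -1, -3/11, 0, 1/16, 3/17, 5/14, 1, 3, 4, 5, 6.52]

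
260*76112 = 19789120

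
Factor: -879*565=-1*3^1*5^1*113^1*293^1=-496635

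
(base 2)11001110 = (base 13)12b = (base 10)206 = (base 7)413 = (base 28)7a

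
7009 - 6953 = 56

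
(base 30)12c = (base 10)972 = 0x3cc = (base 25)1dm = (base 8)1714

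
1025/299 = 3+128/299 ≈ 3.43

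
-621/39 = -15 - 12/13 ≈ -15.92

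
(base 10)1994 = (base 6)13122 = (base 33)1re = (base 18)62e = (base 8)3712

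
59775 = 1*59775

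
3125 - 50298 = -47173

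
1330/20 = 133/2 = 66.50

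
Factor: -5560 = -1*2^3*5^1*139^1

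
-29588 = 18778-48366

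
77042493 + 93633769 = 170676262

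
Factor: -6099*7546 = -1*2^1*3^1*7^3*11^1*19^1*107^1 = -46023054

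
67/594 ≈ 0.113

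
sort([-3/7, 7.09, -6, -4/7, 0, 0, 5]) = [-6, -4/7, -3/7, 0, 0, 5, 7.09]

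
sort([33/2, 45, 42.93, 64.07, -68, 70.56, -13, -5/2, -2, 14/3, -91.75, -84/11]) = [-91.75, -68, -13, -84/11, -5/2, -2, 14/3, 33/2, 42.93, 45, 64.07, 70.56]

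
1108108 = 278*3986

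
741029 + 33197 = 774226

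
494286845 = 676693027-182406182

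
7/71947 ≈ 0.0000973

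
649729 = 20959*31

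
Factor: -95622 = -1 * 2^1 * 3^1 * 15937^1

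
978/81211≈0.0120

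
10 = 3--7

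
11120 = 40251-29131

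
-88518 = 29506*(-3)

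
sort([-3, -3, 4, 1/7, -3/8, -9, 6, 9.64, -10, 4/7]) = [-10, -9, -3, -3, -3/8, 1/7, 4/7, 4, 6, 9.64]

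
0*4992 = 0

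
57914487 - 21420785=36493702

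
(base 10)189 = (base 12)139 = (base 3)21000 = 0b10111101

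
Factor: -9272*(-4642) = 2^4*11^1*19^1*61^1*211^1 = 43040624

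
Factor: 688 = 2^4*43^1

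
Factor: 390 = 2^1*3^1*5^1*13^1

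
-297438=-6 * 49573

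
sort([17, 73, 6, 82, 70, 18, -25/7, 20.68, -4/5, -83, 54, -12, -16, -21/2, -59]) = [-83, -59, -16, -12, -21/2, -25/7, -4/5, 6, 17, 18, 20.68, 54, 70, 73, 82]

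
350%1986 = 350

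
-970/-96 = 10 + 5/48 ≈ 10.10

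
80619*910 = 73363290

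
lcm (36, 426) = 2556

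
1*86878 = 86878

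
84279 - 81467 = 2812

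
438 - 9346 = -8908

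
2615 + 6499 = 9114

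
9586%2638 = 1672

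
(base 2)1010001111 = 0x28f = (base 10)655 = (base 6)3011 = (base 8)1217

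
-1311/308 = -4 - 79/308 ≈ -4.26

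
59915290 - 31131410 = 28783880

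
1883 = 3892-2009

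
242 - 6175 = -5933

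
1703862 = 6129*278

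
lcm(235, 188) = 940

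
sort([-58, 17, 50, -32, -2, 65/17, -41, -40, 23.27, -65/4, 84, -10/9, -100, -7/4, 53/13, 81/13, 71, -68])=[-100, -68, -58, -41, -40, -32, -65/4, -2, -7/4, -10/9, 65/17, 53/13, 81/13, 17, 23.27, 50, 71, 84]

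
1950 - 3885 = -1935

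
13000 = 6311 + 6689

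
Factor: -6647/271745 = -1 * 5^(-1) * 17^1 * 139^(-1) = -17/695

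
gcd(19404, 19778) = 22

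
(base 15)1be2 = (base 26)8p4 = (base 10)6062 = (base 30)6m2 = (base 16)17ae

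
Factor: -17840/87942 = -1 * 2^3 * 3^(-1) * 5^1 * 223^1 * 14657^(-1) = -8920/43971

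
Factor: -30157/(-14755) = 5^(-1)*13^(-1)*53^1*227^(-1)*569^1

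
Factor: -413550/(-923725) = 2^1 * 3^2 * 11^(-1) * 919^1 * 3359^(-1) = 16542/36949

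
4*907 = 3628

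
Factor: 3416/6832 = 2^(-1) = 1/2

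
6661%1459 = 825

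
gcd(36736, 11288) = 8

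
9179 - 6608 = 2571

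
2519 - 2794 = -275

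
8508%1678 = 118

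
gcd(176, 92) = 4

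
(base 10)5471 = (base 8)12537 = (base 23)a7k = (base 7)21644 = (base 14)1dcb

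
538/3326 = 269/1663 ≈ 0.162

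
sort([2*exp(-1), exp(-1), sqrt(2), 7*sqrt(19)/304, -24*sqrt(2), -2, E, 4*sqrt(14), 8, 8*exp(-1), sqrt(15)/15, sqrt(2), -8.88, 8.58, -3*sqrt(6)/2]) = [-24*sqrt(2), -8.88, -3*sqrt(6)/2, -2, 7*sqrt(19)/304, sqrt(15)/15, exp(-1), 2*exp(-1), sqrt(2), sqrt(2), E, 8*exp(-1), 8, 8.58, 4*sqrt(14)]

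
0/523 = 0 = 0.00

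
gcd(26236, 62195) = 7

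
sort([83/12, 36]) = [83/12, 36]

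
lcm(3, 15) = 15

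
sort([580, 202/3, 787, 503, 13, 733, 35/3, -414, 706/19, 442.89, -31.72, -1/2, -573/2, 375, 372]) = [-414, -573/2, -31.72, -1/2, 35/3, 13, 706/19, 202/3, 372, 375, 442.89, 503, 580, 733, 787]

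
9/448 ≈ 0.0201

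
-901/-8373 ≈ 0.108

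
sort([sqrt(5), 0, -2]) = [-2, 0, sqrt(5)]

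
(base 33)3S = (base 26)4N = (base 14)91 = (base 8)177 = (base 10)127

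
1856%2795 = 1856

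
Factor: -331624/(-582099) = 2^3*3^(-1)*7^(-1)*53^(-1)*523^(-1)*41453^1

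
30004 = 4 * 7501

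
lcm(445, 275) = 24475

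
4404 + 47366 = 51770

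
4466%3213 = 1253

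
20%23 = 20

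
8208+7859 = 16067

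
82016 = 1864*44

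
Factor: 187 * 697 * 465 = 3^1 * 5^1 * 11^1 * 17^2 * 31^1 * 41^1 = 60607635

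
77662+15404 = 93066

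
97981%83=41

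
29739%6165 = 5079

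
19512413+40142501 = 59654914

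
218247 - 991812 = -773565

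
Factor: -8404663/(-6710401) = 19^(-1) * 83^1 * 109^1 * 929^1 * 353179^(-1)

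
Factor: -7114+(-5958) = -1*2^4*19^1*43^1 = -13072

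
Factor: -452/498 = -1 * 2^1 * 3^(-1) * 83^(-1) * 113^1 = -226/249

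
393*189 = 74277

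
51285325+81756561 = 133041886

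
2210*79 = 174590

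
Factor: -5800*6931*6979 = -1*2^3*5^2*7^1*29^2*239^1*997^1 = -280554404200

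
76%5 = 1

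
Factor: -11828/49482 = -1*2^1*3^(-2)*2749^(-1)*2957^1 = -5914/24741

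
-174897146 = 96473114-271370260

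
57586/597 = 96 + 274/597 ≈ 96.46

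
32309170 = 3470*9311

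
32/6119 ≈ 0.00523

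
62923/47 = 1338 + 37/47 ≈ 1338.79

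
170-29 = 141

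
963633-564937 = 398696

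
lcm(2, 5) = 10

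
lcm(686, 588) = 4116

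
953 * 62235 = 59309955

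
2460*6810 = 16752600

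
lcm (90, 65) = 1170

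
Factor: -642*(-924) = 2^3*3^2*7^1*11^1*107^1 = 593208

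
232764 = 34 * 6846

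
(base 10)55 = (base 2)110111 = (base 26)23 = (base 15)3a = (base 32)1n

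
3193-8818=-5625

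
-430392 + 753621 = 323229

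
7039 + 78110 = 85149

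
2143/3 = 714 + 1/3 ≈ 714.33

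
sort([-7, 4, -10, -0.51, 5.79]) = [-10, -7, -0.51, 4, 5.79]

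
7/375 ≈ 0.0187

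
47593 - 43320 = 4273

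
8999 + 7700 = 16699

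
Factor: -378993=-1 * 3^1 * 19^1 * 61^1 * 109^1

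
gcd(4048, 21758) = 506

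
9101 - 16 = 9085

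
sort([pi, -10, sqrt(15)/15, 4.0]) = [-10, sqrt(15)/15, pi, 4.0]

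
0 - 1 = -1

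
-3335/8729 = -115/301 ≈ -0.382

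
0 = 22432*0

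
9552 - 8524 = 1028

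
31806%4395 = 1041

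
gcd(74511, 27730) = 1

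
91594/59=1552 + 26/59 ≈ 1552.44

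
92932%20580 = 10612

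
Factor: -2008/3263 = -1*2^3*13^(-1) = -8/13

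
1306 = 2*653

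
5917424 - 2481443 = 3435981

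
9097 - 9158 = -61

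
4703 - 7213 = -2510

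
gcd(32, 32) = 32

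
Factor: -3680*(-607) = 2^5*5^1*23^1*607^1 = 2233760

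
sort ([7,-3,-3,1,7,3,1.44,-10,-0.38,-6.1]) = [-10,-6.1,-3,-3,-0.38,1,1.44,3,7,7]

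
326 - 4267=-3941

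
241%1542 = 241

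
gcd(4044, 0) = 4044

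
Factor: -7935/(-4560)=2^(-4)*19^(-1)*23^2=529/304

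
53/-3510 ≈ -0.0151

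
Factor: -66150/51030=-1 * 3^(-3) * 5^1 * 7^1=-35/27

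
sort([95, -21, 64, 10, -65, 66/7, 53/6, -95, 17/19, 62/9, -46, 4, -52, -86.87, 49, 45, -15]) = [-95, -86.87, -65, -52, -46, -21, -15, 17/19, 4, 62/9, 53/6, 66/7, 10, 45, 49, 64, 95]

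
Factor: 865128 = 2^3 * 3^1 * 11^1 * 29^1 * 113^1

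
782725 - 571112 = 211613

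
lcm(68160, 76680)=613440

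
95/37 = 2 + 21/37 ≈ 2.57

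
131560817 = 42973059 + 88587758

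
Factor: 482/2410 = 5^(-1) = 1/5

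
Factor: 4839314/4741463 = 2^1*101^1*23957^1*4741463^ (-1)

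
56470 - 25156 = 31314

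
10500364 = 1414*7426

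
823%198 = 31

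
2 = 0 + 2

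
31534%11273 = 8988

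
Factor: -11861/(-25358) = 2^(-1)*29^1*31^(-1) = 29/62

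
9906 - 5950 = 3956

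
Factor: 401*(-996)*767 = -1*2^2*3^1*13^1*59^1*83^1*401^1 = -306336732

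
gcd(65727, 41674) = 67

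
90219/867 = 104 + 1/17 ≈ 104.06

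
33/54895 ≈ 0.000601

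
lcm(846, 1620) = 76140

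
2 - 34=-32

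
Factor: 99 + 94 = 193^1 = 193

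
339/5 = 67 + 4/5 = 67.80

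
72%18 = 0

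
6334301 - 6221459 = 112842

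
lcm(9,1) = 9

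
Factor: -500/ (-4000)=2^ (-3)=1/8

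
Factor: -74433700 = -1*2^2*5^2*11^1*157^1*431^1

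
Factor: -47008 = -1*2^5*13^1*113^1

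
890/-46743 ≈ -0.0190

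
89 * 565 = 50285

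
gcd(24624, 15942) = 6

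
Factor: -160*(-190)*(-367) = -1*2^6*5^2*19^1*367^1 = -11156800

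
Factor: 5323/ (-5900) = -1*2^ (-2)*5^ (-2)*59^ (-1)*5323^1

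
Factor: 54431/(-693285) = -1*3^(-1)*5^(-1)*13^1*53^1*79^1*46219^(-1)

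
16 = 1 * 16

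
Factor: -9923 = -1 * 9923^1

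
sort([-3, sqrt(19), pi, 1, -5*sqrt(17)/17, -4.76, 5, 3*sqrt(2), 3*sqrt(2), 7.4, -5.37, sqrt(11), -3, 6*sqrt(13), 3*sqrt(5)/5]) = [-5.37, -4.76, -3, -3, -5*sqrt(17)/17, 1, 3*sqrt(5)/5, pi, sqrt(11), 3*sqrt(2), 3*sqrt(2), sqrt(19), 5, 7.4, 6*sqrt(13)]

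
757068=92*8229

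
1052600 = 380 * 2770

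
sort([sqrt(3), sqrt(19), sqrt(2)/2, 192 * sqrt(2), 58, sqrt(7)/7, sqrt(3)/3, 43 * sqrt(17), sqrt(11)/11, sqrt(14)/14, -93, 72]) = [-93, sqrt(14)/14, sqrt(11)/11, sqrt(7)/7, sqrt(3)/3, sqrt(2)/2, sqrt(3), sqrt(19), 58, 72, 43 * sqrt(17), 192 * sqrt(2)]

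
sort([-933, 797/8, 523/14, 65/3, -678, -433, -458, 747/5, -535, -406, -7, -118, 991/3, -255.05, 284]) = [-933, -678, -535, -458, -433, -406, -255.05, -118, -7, 65/3, 523/14, 797/8, 747/5, 284, 991/3]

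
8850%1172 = 646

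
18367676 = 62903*292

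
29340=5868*5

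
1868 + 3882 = 5750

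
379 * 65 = 24635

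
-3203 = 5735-8938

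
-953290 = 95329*(-10)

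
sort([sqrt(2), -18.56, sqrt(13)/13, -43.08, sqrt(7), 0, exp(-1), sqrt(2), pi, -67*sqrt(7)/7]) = [-43.08, -67*sqrt(7)/7, -18.56, 0, sqrt(13)/13, exp(-1), sqrt(2), sqrt(2), sqrt(7), pi]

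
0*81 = 0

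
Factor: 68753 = 197^1*349^1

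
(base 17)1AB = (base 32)EM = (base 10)470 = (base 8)726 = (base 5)3340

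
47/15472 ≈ 0.00304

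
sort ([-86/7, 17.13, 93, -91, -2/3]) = [-91, -86/7, -2/3, 17.13, 93]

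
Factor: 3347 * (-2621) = -1 * 2621^1 * 3347^1 = -8772487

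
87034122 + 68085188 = 155119310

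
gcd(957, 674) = 1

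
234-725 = -491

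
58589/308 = 190 + 69/308 ≈ 190.22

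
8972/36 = 2243/9≈249.22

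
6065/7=866 + 3/7 ≈ 866.43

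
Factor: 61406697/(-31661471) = -1*3^1*11^1*41^(-1)*211^1*8819^1*772231^(-1) 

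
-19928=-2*9964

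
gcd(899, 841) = 29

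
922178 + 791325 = 1713503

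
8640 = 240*36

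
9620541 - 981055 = 8639486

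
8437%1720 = 1557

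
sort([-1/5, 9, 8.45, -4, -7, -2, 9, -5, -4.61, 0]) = [-7, -5, -4.61, -4, -2, -1/5, 0, 8.45, 9, 9]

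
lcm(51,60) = 1020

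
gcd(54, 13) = 1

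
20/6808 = 5/1702 ≈ 0.00294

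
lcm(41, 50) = 2050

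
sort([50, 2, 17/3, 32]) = [2, 17/3, 32, 50]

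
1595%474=173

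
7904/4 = 1976 = 1976.00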